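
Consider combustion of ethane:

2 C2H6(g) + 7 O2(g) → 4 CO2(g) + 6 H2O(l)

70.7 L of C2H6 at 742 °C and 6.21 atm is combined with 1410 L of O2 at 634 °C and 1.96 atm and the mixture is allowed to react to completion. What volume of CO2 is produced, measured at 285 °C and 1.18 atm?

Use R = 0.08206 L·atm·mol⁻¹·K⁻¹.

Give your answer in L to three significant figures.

409 L

n(C2H6) = PV/RT = (6.21 × 70.7) / (0.08206 × 1015.15) = 5.270 mol
n(O2) = PV/RT = (1.96 × 1410) / (0.08206 × 907.15) = 37.12 mol
For 5.270 mol C2H6, stoichiometry requires (7/2) × 5.270 = 18.45 mol O2; 37.12 mol is available, so C2H6 is limiting.
n(CO2) = (4/2) × 5.270 = 10.54 mol
V(CO2) = nRT/P = 10.54 × 0.08206 × 558.15 / 1.18 = 409.1 L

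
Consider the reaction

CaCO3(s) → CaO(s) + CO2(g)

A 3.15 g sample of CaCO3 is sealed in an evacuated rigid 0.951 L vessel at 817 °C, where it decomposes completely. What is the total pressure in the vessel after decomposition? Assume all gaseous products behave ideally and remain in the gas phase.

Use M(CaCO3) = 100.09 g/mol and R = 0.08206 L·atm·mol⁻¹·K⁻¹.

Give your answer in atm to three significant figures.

n(CaCO3) = 3.15 / 100.09 = 0.03147 mol
n(gas produced) = (1/1) × 0.03147 = 0.03147 mol
P = nRT/V = 0.03147 × 0.08206 × 1090.15 / 0.951 = 2.960 atm

2.96 atm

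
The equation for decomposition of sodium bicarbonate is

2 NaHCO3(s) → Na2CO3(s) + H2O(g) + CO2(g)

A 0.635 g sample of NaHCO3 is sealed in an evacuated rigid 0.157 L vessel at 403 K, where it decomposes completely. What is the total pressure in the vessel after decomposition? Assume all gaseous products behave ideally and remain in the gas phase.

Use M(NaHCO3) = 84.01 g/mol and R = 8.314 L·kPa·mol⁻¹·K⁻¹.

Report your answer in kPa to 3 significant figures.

161 kPa

n(NaHCO3) = 0.635 / 84.01 = 0.007559 mol
n(gas produced) = (2/2) × 0.007559 = 0.007559 mol
P = nRT/V = 0.007559 × 8.314 × 403 / 0.157 = 161.3 kPa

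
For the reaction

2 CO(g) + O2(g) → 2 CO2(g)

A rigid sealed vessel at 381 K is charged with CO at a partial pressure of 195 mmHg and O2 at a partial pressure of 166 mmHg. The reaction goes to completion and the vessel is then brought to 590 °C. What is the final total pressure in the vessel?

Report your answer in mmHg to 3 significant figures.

597 mmHg

Because the vessel is rigid and T is held at 381 K, work the stoichiometry in partial pressures (P_i = n_iRT/V).
P(O2) required for 195 mmHg of CO = (1/2) × 195 = 97.50 mmHg; available 166 mmHg, so CO is limiting.
P(O2) remaining = 166 − (1/2) × 195 = 68.50 mmHg
P(gaseous products) = (2)/2 × 195 = 195.0 mmHg
P_total at 381 K = 68.50 + 195.0 = 263.5 mmHg
Scaling to 590 °C: P = 263.5 × 863.15/381 = 597.0 mmHg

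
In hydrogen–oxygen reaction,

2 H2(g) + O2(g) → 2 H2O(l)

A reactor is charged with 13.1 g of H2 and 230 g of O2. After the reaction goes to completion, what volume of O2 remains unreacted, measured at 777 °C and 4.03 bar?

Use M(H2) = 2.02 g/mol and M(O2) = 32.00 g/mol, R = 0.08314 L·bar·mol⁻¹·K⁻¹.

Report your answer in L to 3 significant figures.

n(H2) = 13.1 / 2.02 = 6.485 mol
n(O2) = 230 / 32.00 = 7.188 mol
For 6.485 mol H2, stoichiometry requires (1/2) × 6.485 = 3.243 mol O2; 7.188 mol is available, so H2 is limiting.
n(O2) consumed = (1/2) × 6.485 = 3.243 mol; remaining = 7.188 − 3.243 = 3.945 mol
V(O2) = nRT/P = 3.945 × 0.08314 × 1050.15 / 4.03 = 85.47 L

85.5 L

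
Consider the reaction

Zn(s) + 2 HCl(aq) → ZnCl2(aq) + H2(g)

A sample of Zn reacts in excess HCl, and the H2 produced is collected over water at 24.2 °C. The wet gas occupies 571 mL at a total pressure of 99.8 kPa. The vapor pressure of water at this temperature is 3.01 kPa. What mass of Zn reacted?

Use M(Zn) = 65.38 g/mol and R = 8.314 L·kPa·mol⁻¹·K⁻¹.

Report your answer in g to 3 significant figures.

P(H2) = 99.8 − 3.01 = 96.79 kPa
n(H2) = PV/RT = (96.79 × 0.5710) / (8.314 × 297.35) = 0.02236 mol
n(Zn) = (1/1) × 0.02236 = 0.02236 mol
m(Zn) = 0.02236 × 65.38 = 1.462 g

1.46 g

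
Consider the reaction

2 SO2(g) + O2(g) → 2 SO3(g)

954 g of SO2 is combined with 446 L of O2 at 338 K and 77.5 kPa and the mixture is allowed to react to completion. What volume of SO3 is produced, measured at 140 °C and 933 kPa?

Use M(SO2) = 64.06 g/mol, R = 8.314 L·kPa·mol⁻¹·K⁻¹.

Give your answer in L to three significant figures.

54.8 L

n(SO2) = 954 / 64.06 = 14.89 mol
n(O2) = PV/RT = (77.5 × 446) / (8.314 × 338) = 12.30 mol
For 14.89 mol SO2, stoichiometry requires (1/2) × 14.89 = 7.445 mol O2; 12.30 mol is available, so SO2 is limiting.
n(SO3) = (2/2) × 14.89 = 14.89 mol
V(SO3) = nRT/P = 14.89 × 8.314 × 413.15 / 933 = 54.82 L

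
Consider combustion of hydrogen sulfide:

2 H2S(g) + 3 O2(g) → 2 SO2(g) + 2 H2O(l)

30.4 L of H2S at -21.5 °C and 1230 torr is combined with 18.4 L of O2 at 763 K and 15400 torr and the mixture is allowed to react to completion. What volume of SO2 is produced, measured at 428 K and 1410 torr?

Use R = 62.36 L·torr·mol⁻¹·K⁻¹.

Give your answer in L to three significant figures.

45.1 L

n(H2S) = PV/RT = (1230 × 30.4) / (62.36 × 251.65) = 2.383 mol
n(O2) = PV/RT = (15400 × 18.4) / (62.36 × 763) = 5.955 mol
For 2.383 mol H2S, stoichiometry requires (3/2) × 2.383 = 3.575 mol O2; 5.955 mol is available, so H2S is limiting.
n(SO2) = (2/2) × 2.383 = 2.383 mol
V(SO2) = nRT/P = 2.383 × 62.36 × 428 / 1410 = 45.11 L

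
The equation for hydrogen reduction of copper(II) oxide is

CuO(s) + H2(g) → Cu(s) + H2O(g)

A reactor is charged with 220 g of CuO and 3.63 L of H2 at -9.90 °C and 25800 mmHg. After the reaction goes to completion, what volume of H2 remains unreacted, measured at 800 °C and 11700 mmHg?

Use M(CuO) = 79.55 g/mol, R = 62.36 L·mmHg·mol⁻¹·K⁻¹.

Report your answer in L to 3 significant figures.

n(CuO) = 220 / 79.55 = 2.766 mol
n(H2) = PV/RT = (25800 × 3.63) / (62.36 × 263.25) = 5.705 mol
For 2.766 mol CuO, stoichiometry requires (1/1) × 2.766 = 2.766 mol H2; 5.705 mol is available, so CuO is limiting.
n(H2) consumed = (1/1) × 2.766 = 2.766 mol; remaining = 5.705 − 2.766 = 2.939 mol
V(H2) = nRT/P = 2.939 × 62.36 × 1073.15 / 11700 = 16.81 L

16.8 L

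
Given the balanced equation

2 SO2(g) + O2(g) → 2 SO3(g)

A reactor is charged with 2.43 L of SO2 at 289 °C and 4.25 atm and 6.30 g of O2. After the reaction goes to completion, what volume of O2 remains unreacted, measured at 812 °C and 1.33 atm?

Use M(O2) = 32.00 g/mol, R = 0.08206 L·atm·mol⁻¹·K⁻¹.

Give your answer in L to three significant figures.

5.69 L

n(SO2) = PV/RT = (4.25 × 2.43) / (0.08206 × 562.15) = 0.2239 mol
n(O2) = 6.30 / 32.00 = 0.1969 mol
For 0.2239 mol SO2, stoichiometry requires (1/2) × 0.2239 = 0.1119 mol O2; 0.1969 mol is available, so SO2 is limiting.
n(O2) consumed = (1/2) × 0.2239 = 0.1119 mol; remaining = 0.1969 − 0.1119 = 0.08500 mol
V(O2) = nRT/P = 0.08500 × 0.08206 × 1085.15 / 1.33 = 5.691 L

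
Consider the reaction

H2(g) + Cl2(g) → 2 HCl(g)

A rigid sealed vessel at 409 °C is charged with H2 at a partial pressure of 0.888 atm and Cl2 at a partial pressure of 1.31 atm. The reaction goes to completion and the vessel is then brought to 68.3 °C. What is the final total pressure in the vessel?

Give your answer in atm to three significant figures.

At constant V, partial pressures at 409 °C are proportional to moles, so apply stoichiometry directly to pressures.
P(Cl2) required for 0.888 atm of H2 = (1/1) × 0.888 = 0.8880 atm; available 1.31 atm, so H2 is limiting.
P(Cl2) remaining = 1.31 − (1/1) × 0.888 = 0.4220 atm
P(gaseous products) = (2)/1 × 0.888 = 1.776 atm
P_total at 409 °C = 0.4220 + 1.776 = 2.198 atm
Scaling to 68.3 °C: P = 2.198 × 341.45/682.15 = 1.100 atm

1.10 atm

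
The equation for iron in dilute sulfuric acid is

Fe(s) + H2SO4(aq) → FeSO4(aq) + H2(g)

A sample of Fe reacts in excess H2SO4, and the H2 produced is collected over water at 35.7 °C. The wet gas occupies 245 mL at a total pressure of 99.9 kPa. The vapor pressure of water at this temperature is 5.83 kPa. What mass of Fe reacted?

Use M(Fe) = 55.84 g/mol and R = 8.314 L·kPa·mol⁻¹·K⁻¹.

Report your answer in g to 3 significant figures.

P(H2) = 99.9 − 5.83 = 94.07 kPa
n(H2) = PV/RT = (94.07 × 0.2450) / (8.314 × 308.85) = 0.008976 mol
n(Fe) = (1/1) × 0.008976 = 0.008976 mol
m(Fe) = 0.008976 × 55.84 = 0.5012 g

0.501 g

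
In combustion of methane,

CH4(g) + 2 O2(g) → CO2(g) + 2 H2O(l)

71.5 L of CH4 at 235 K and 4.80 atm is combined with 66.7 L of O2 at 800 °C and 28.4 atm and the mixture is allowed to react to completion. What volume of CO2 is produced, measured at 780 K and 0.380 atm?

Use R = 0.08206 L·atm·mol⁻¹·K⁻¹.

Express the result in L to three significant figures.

1810 L

n(CH4) = PV/RT = (4.80 × 71.5) / (0.08206 × 235) = 17.80 mol
n(O2) = PV/RT = (28.4 × 66.7) / (0.08206 × 1073.15) = 21.51 mol
For 17.80 mol CH4, stoichiometry requires (2/1) × 17.80 = 35.60 mol O2; 21.51 mol is available, so O2 is limiting.
n(CO2) = (1/2) × 21.51 = 10.76 mol
V(CO2) = nRT/P = 10.76 × 0.08206 × 780 / 0.380 = 1812 L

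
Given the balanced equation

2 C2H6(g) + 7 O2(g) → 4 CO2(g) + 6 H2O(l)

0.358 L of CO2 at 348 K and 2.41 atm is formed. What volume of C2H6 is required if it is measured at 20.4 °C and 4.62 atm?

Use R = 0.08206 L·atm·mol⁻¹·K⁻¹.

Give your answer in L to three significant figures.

0.0788 L

n(CO2) = PV/RT = (2.41 × 0.358) / (0.08206 × 348) = 0.03021 mol
n(C2H6) = (2/4) × 0.03021 = 0.01511 mol
V = nRT/P = 0.01511 × 0.08206 × 293.55 / 4.62 = 0.07878 L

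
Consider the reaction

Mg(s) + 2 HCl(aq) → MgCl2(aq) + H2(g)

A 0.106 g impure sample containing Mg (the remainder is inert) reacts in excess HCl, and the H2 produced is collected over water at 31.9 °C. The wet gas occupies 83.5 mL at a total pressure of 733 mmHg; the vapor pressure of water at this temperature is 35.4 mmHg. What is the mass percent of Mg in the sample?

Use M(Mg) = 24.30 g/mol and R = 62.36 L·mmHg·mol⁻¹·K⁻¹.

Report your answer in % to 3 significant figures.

P(H2) = 733 − 35.4 = 697.6 mmHg
n(H2) = PV/RT = (697.6 × 0.08350) / (62.36 × 305.05) = 0.003062 mol
n(Mg) = (1/1) × 0.003062 = 0.003062 mol
m(Mg) = 0.003062 × 24.30 = 0.07441 g
%Mg = 0.07441 / 0.106 × 100 = 70.20%

70.2 %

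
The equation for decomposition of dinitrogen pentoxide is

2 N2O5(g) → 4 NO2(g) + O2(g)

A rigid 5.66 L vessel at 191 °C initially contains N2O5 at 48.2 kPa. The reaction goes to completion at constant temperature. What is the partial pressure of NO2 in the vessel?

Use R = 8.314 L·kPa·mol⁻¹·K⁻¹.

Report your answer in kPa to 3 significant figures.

n(N2O5)₀ = PV/RT = (48.2 × 5.66) / (8.314 × 464.15) = 0.07070 mol
n(NO2) = (4/2) × 0.07070 = 0.1414 mol
P(NO2) = nRT/V = 0.1414 × 8.314 × 464.15 / 5.66 = 96.41 kPa

96.4 kPa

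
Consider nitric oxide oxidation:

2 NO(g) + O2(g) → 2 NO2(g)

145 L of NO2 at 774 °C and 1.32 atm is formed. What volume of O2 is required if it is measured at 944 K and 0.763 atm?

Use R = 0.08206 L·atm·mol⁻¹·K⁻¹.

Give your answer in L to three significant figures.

113 L

n(NO2) = PV/RT = (1.32 × 145) / (0.08206 × 1047.15) = 2.227 mol
n(O2) = (1/2) × 2.227 = 1.113 mol
V = nRT/P = 1.113 × 0.08206 × 944 / 0.763 = 113.0 L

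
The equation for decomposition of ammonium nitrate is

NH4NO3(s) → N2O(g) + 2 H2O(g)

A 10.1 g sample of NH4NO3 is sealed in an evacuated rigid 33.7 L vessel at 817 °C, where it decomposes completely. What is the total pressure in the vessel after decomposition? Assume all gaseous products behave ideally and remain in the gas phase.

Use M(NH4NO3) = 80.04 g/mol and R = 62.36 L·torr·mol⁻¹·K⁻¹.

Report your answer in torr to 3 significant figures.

n(NH4NO3) = 10.1 / 80.04 = 0.1262 mol
n(gas produced) = (3/1) × 0.1262 = 0.3786 mol
P = nRT/V = 0.3786 × 62.36 × 1090.15 / 33.7 = 763.7 torr

764 torr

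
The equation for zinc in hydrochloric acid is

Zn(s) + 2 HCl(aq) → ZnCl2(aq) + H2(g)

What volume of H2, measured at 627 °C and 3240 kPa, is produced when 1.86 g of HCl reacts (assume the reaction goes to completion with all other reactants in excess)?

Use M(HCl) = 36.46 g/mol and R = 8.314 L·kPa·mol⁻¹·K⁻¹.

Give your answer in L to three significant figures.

n(HCl) = 1.860 / 36.46 = 0.05101 mol
n(H2) = (1/2) × 0.05101 = 0.02550 mol
V = nRT/P = 0.02550 × 8.314 × 900.15 / 3240 = 0.05890 L

0.0589 L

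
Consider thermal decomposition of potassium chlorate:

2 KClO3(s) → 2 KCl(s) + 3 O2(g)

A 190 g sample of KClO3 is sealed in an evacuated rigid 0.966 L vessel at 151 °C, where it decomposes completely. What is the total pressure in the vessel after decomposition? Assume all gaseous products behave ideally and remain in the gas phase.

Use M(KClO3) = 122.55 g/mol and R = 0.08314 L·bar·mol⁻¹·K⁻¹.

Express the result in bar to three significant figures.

84.9 bar

n(KClO3) = 190 / 122.55 = 1.550 mol
n(gas produced) = (3/2) × 1.550 = 2.325 mol
P = nRT/V = 2.325 × 0.08314 × 424.15 / 0.966 = 84.87 bar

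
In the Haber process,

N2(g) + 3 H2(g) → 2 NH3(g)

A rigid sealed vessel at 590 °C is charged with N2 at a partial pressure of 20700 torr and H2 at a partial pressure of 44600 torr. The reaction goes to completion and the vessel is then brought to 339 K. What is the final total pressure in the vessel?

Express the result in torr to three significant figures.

14000 torr

Because the vessel is rigid and T is held at 590 °C, work the stoichiometry in partial pressures (P_i = n_iRT/V).
P(H2) required for 20700 torr of N2 = (3/1) × 20700 = 62100 torr; available 44600 torr, so H2 is limiting.
P(N2) remaining = 20700 − (1/3) × 44600 = 5833 torr
P(gaseous products) = (2)/3 × 44600 = 29730 torr
P_total at 590 °C = 5833 + 29730 = 35560 torr
Scaling to 339 K: P = 35560 × 339/863.15 = 13970 torr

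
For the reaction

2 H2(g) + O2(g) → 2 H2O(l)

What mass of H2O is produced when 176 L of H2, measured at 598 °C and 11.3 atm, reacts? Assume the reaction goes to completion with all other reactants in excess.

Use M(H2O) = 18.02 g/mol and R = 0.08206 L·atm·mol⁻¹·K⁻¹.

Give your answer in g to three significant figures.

501 g

n(H2) = PV/RT = (11.3 × 176) / (0.08206 × 871.15) = 27.82 mol
n(H2O) = (2/2) × 27.82 = 27.82 mol
m(H2O) = 27.82 × 18.02 = 501.3 g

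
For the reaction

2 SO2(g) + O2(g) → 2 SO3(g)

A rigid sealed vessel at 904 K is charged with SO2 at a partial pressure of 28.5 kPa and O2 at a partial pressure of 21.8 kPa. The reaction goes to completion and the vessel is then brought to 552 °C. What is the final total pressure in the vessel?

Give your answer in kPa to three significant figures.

32.9 kPa

Because the vessel is rigid and T is held at 904 K, work the stoichiometry in partial pressures (P_i = n_iRT/V).
P(O2) required for 28.5 kPa of SO2 = (1/2) × 28.5 = 14.25 kPa; available 21.8 kPa, so SO2 is limiting.
P(O2) remaining = 21.8 − (1/2) × 28.5 = 7.550 kPa
P(gaseous products) = (2)/2 × 28.5 = 28.50 kPa
P_total at 904 K = 7.550 + 28.50 = 36.05 kPa
Scaling to 552 °C: P = 36.05 × 825.15/904 = 32.91 kPa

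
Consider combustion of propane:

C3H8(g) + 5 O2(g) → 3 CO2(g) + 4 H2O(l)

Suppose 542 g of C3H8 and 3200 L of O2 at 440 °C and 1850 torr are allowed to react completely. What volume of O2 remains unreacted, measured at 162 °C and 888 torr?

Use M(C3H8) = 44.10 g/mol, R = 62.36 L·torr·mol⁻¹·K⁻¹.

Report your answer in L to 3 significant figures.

2190 L

n(C3H8) = 542 / 44.10 = 12.29 mol
n(O2) = PV/RT = (1850 × 3200) / (62.36 × 713.15) = 133.1 mol
For 12.29 mol C3H8, stoichiometry requires (5/1) × 12.29 = 61.45 mol O2; 133.1 mol is available, so C3H8 is limiting.
n(O2) consumed = (5/1) × 12.29 = 61.45 mol; remaining = 133.1 − 61.45 = 71.65 mol
V(O2) = nRT/P = 71.65 × 62.36 × 435.15 / 888 = 2190 L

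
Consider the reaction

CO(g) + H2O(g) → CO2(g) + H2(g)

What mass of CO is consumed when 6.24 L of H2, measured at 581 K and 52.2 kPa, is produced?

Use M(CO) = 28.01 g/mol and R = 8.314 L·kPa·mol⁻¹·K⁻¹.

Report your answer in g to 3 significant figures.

1.89 g

n(H2) = PV/RT = (52.2 × 6.24) / (8.314 × 581) = 0.06743 mol
n(CO) = (1/1) × 0.06743 = 0.06743 mol
m(CO) = 0.06743 × 28.01 = 1.889 g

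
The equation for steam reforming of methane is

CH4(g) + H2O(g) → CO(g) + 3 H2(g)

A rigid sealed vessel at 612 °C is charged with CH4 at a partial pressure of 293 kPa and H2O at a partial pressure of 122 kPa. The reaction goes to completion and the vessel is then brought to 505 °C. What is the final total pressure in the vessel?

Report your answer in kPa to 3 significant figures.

Because the vessel is rigid and T is held at 612 °C, work the stoichiometry in partial pressures (P_i = n_iRT/V).
P(H2O) required for 293 kPa of CH4 = (1/1) × 293 = 293.0 kPa; available 122 kPa, so H2O is limiting.
P(CH4) remaining = 293 − (1/1) × 122 = 171.0 kPa
P(gaseous products) = (1+3)/1 × 122 = 488.0 kPa
P_total at 612 °C = 171.0 + 488.0 = 659.0 kPa
Scaling to 505 °C: P = 659.0 × 778.15/885.15 = 579.3 kPa

579 kPa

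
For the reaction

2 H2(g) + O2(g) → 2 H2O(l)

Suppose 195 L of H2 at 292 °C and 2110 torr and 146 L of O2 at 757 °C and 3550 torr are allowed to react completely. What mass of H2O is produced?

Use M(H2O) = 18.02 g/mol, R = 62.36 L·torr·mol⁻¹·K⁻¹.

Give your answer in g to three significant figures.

210 g

n(H2) = PV/RT = (2110 × 195) / (62.36 × 565.15) = 11.67 mol
n(O2) = PV/RT = (3550 × 146) / (62.36 × 1030.15) = 8.068 mol
For 11.67 mol H2, stoichiometry requires (1/2) × 11.67 = 5.835 mol O2; 8.068 mol is available, so H2 is limiting.
n(H2O) = (2/2) × 11.67 = 11.67 mol
m(H2O) = 11.67 × 18.02 = 210.3 g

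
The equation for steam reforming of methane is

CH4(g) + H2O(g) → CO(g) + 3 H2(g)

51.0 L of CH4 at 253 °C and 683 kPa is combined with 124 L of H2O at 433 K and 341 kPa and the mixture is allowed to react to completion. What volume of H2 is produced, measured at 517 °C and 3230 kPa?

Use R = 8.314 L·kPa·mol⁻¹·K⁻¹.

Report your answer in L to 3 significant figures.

n(CH4) = PV/RT = (683 × 51.0) / (8.314 × 526.15) = 7.963 mol
n(H2O) = PV/RT = (341 × 124) / (8.314 × 433) = 11.75 mol
For 7.963 mol CH4, stoichiometry requires (1/1) × 7.963 = 7.963 mol H2O; 11.75 mol is available, so CH4 is limiting.
n(H2) = (3/1) × 7.963 = 23.89 mol
V(H2) = nRT/P = 23.89 × 8.314 × 790.15 / 3230 = 48.59 L

48.6 L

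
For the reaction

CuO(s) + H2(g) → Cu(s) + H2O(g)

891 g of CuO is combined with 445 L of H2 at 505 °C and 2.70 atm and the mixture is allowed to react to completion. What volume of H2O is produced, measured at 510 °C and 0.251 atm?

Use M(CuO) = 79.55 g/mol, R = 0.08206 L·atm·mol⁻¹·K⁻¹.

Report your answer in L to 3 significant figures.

n(CuO) = 891 / 79.55 = 11.20 mol
n(H2) = PV/RT = (2.70 × 445) / (0.08206 × 778.15) = 18.82 mol
For 11.20 mol CuO, stoichiometry requires (1/1) × 11.20 = 11.20 mol H2; 18.82 mol is available, so CuO is limiting.
n(H2O) = (1/1) × 11.20 = 11.20 mol
V(H2O) = nRT/P = 11.20 × 0.08206 × 783.15 / 0.251 = 2868 L

2870 L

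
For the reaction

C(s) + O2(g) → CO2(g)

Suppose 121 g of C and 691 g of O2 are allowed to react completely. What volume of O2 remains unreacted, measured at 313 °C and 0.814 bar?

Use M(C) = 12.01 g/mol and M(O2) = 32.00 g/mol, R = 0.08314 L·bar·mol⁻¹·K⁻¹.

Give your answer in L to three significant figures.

n(C) = 121 / 12.01 = 10.07 mol
n(O2) = 691 / 32.00 = 21.59 mol
For 10.07 mol C, stoichiometry requires (1/1) × 10.07 = 10.07 mol O2; 21.59 mol is available, so C is limiting.
n(O2) consumed = (1/1) × 10.07 = 10.07 mol; remaining = 21.59 − 10.07 = 11.52 mol
V(O2) = nRT/P = 11.52 × 0.08314 × 586.15 / 0.814 = 689.7 L

690 L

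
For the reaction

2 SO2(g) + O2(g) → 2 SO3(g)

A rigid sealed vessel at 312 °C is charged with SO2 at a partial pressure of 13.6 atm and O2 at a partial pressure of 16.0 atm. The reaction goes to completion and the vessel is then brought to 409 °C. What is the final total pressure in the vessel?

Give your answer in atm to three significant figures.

26.6 atm

Because the vessel is rigid and T is held at 312 °C, work the stoichiometry in partial pressures (P_i = n_iRT/V).
P(O2) required for 13.6 atm of SO2 = (1/2) × 13.6 = 6.800 atm; available 16.0 atm, so SO2 is limiting.
P(O2) remaining = 16.0 − (1/2) × 13.6 = 9.200 atm
P(gaseous products) = (2)/2 × 13.6 = 13.60 atm
P_total at 312 °C = 9.200 + 13.60 = 22.80 atm
Scaling to 409 °C: P = 22.80 × 682.15/585.15 = 26.58 atm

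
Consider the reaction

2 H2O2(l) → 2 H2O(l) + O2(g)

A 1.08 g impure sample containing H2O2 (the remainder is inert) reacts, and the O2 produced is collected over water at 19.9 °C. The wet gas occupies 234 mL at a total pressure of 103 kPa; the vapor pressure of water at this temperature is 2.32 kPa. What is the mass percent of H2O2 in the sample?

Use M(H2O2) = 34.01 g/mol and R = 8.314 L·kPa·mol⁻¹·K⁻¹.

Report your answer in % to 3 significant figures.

P(O2) = 103 − 2.32 = 100.7 kPa
n(O2) = PV/RT = (100.7 × 0.2340) / (8.314 × 293.05) = 0.009671 mol
n(H2O2) = (2/1) × 0.009671 = 0.01934 mol
m(H2O2) = 0.01934 × 34.01 = 0.6578 g
%H2O2 = 0.6578 / 1.08 × 100 = 60.91%

60.9 %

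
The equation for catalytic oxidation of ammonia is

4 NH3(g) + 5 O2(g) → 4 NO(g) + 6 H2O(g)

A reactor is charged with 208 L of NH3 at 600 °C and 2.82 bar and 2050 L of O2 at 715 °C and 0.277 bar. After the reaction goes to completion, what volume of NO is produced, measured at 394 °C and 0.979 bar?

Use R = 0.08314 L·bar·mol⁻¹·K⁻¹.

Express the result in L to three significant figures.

n(NH3) = PV/RT = (2.82 × 208) / (0.08314 × 873.15) = 8.080 mol
n(O2) = PV/RT = (0.277 × 2050) / (0.08314 × 988.15) = 6.912 mol
For 8.080 mol NH3, stoichiometry requires (5/4) × 8.080 = 10.10 mol O2; 6.912 mol is available, so O2 is limiting.
n(NO) = (4/5) × 6.912 = 5.530 mol
V(NO) = nRT/P = 5.530 × 0.08314 × 667.15 / 0.979 = 313.3 L

313 L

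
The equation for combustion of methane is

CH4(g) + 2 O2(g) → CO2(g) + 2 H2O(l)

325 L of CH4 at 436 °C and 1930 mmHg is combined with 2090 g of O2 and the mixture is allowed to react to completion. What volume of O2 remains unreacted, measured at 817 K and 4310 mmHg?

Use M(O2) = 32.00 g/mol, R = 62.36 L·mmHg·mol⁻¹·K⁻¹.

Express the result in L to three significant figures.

n(CH4) = PV/RT = (1930 × 325) / (62.36 × 709.15) = 14.18 mol
n(O2) = 2090 / 32.00 = 65.31 mol
For 14.18 mol CH4, stoichiometry requires (2/1) × 14.18 = 28.36 mol O2; 65.31 mol is available, so CH4 is limiting.
n(O2) consumed = (2/1) × 14.18 = 28.36 mol; remaining = 65.31 − 28.36 = 36.95 mol
V(O2) = nRT/P = 36.95 × 62.36 × 817 / 4310 = 436.8 L

437 L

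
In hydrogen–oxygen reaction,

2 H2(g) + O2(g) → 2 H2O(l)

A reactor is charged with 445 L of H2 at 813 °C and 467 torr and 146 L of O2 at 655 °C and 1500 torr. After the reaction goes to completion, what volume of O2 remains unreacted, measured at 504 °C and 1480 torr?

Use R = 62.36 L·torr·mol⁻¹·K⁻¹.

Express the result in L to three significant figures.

73.7 L

n(H2) = PV/RT = (467 × 445) / (62.36 × 1086.15) = 3.068 mol
n(O2) = PV/RT = (1500 × 146) / (62.36 × 928.15) = 3.784 mol
For 3.068 mol H2, stoichiometry requires (1/2) × 3.068 = 1.534 mol O2; 3.784 mol is available, so H2 is limiting.
n(O2) consumed = (1/2) × 3.068 = 1.534 mol; remaining = 3.784 − 1.534 = 2.250 mol
V(O2) = nRT/P = 2.250 × 62.36 × 777.15 / 1480 = 73.68 L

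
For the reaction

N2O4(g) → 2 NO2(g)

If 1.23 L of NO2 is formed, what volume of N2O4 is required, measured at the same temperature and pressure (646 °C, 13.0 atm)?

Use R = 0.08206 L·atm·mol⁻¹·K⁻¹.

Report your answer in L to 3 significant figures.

0.615 L

At constant T and P, gas volumes are in the mole ratio: V(N2O4) = (1/2) × 1.23 = 0.6150 L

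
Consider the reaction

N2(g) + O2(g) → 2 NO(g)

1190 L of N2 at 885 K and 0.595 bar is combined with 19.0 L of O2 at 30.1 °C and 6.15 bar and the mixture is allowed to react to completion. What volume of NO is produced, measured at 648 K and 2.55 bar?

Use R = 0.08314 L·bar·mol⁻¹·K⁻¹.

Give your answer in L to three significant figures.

196 L

n(N2) = PV/RT = (0.595 × 1190) / (0.08314 × 885) = 9.623 mol
n(O2) = PV/RT = (6.15 × 19.0) / (0.08314 × 303.25) = 4.635 mol
For 9.623 mol N2, stoichiometry requires (1/1) × 9.623 = 9.623 mol O2; 4.635 mol is available, so O2 is limiting.
n(NO) = (2/1) × 4.635 = 9.270 mol
V(NO) = nRT/P = 9.270 × 0.08314 × 648 / 2.55 = 195.9 L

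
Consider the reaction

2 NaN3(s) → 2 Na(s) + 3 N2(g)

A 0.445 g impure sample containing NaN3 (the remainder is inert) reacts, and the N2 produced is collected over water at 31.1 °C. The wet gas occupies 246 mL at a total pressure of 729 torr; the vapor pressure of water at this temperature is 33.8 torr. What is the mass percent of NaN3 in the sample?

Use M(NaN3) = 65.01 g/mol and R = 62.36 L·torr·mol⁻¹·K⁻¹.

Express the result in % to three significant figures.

P(N2) = 729 − 33.8 = 695.2 torr
n(N2) = PV/RT = (695.2 × 0.2460) / (62.36 × 304.25) = 0.009014 mol
n(NaN3) = (2/3) × 0.009014 = 0.006009 mol
m(NaN3) = 0.006009 × 65.01 = 0.3906 g
%NaN3 = 0.3906 / 0.445 × 100 = 87.78%

87.8 %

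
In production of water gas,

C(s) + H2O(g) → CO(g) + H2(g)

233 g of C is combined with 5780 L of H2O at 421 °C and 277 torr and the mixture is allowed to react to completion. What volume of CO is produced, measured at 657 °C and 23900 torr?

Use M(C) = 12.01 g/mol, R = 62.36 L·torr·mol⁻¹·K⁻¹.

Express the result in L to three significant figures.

n(C) = 233 / 12.01 = 19.40 mol
n(H2O) = PV/RT = (277 × 5780) / (62.36 × 694.15) = 36.99 mol
For 19.40 mol C, stoichiometry requires (1/1) × 19.40 = 19.40 mol H2O; 36.99 mol is available, so C is limiting.
n(CO) = (1/1) × 19.40 = 19.40 mol
V(CO) = nRT/P = 19.40 × 62.36 × 930.15 / 23900 = 47.08 L

47.1 L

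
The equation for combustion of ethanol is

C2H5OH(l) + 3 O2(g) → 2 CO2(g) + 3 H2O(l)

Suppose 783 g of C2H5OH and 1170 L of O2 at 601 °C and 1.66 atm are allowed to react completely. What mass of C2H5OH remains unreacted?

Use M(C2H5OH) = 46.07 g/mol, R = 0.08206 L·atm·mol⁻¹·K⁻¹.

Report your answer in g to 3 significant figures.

n(C2H5OH) = 783 / 46.07 = 17.00 mol
n(O2) = PV/RT = (1.66 × 1170) / (0.08206 × 874.15) = 27.08 mol
For 17.00 mol C2H5OH, stoichiometry requires (3/1) × 17.00 = 51.00 mol O2; 27.08 mol is available, so O2 is limiting.
n(C2H5OH) consumed = (1/3) × 27.08 = 9.027 mol; remaining = 17.00 − 9.027 = 7.973 mol
m(C2H5OH) = 7.973 × 46.07 = 367.3 g

367 g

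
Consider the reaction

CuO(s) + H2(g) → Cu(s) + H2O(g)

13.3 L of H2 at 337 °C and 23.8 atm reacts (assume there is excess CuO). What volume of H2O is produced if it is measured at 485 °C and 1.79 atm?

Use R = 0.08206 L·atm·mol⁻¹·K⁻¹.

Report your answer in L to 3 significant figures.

220 L

n(H2) = PV/RT = (23.8 × 13.3) / (0.08206 × 610.15) = 6.322 mol
n(H2O) = (1/1) × 6.322 = 6.322 mol
V = nRT/P = 6.322 × 0.08206 × 758.15 / 1.79 = 219.7 L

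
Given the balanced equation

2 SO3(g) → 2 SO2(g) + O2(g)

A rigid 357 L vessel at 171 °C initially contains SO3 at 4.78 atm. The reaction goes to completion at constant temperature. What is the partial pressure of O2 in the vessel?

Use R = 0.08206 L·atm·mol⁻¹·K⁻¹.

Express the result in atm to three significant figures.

2.39 atm

n(SO3)₀ = PV/RT = (4.78 × 357) / (0.08206 × 444.15) = 46.82 mol
n(O2) = (1/2) × 46.82 = 23.41 mol
P(O2) = nRT/V = 23.41 × 0.08206 × 444.15 / 357 = 2.390 atm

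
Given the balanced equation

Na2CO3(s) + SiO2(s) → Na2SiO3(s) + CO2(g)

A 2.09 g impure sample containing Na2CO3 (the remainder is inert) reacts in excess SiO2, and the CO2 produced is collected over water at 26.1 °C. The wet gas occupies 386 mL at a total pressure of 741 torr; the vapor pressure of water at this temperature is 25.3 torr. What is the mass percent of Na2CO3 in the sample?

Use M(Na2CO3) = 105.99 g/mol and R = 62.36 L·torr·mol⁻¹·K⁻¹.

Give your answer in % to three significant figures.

75.1 %

P(CO2) = 741 − 25.3 = 715.7 torr
n(CO2) = PV/RT = (715.7 × 0.3860) / (62.36 × 299.25) = 0.01480 mol
n(Na2CO3) = (1/1) × 0.01480 = 0.01480 mol
m(Na2CO3) = 0.01480 × 105.99 = 1.569 g
%Na2CO3 = 1.569 / 2.09 × 100 = 75.07%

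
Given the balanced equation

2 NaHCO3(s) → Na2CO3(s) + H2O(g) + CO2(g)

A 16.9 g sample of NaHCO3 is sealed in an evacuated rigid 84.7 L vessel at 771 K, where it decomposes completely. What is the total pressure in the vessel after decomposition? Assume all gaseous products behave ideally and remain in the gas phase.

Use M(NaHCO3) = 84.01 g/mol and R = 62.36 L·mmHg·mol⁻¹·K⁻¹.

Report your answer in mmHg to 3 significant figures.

114 mmHg

n(NaHCO3) = 16.9 / 84.01 = 0.2012 mol
n(gas produced) = (2/2) × 0.2012 = 0.2012 mol
P = nRT/V = 0.2012 × 62.36 × 771 / 84.7 = 114.2 mmHg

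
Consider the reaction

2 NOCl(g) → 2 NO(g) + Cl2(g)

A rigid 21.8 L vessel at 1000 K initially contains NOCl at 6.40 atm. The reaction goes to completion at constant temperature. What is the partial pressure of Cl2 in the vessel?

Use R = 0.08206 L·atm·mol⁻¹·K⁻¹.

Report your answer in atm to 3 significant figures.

n(NOCl)₀ = PV/RT = (6.40 × 21.8) / (0.08206 × 1000) = 1.700 mol
n(Cl2) = (1/2) × 1.700 = 0.8500 mol
P(Cl2) = nRT/V = 0.8500 × 0.08206 × 1000 / 21.8 = 3.200 atm

3.20 atm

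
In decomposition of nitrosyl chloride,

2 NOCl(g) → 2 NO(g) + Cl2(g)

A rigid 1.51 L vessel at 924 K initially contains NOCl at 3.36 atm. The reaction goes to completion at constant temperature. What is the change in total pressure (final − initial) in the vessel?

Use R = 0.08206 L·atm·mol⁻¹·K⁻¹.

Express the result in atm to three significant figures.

1.68 atm

Rigid vessel, constant T ⇒ P scales with total gas moles (2 → 3).
P_final = (3/2) × 3.36 = 5.040 atm; ΔP = 5.040 − 3.36 = 1.680 atm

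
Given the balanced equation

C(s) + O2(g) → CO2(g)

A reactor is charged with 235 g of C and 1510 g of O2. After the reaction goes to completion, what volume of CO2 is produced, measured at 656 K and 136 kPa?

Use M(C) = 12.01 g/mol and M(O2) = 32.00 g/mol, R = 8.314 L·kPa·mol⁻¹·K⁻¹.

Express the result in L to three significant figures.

n(C) = 235 / 12.01 = 19.57 mol
n(O2) = 1510 / 32.00 = 47.19 mol
For 19.57 mol C, stoichiometry requires (1/1) × 19.57 = 19.57 mol O2; 47.19 mol is available, so C is limiting.
n(CO2) = (1/1) × 19.57 = 19.57 mol
V(CO2) = nRT/P = 19.57 × 8.314 × 656 / 136 = 784.8 L

785 L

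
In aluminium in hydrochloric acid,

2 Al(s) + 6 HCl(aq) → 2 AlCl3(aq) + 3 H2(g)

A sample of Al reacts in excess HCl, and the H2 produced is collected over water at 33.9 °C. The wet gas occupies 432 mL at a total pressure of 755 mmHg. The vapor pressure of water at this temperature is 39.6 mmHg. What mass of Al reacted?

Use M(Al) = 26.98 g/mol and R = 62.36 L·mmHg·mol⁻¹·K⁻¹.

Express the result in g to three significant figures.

0.290 g

P(H2) = 755 − 39.6 = 715.4 mmHg
n(H2) = PV/RT = (715.4 × 0.4320) / (62.36 × 307.05) = 0.01614 mol
n(Al) = (2/3) × 0.01614 = 0.01076 mol
m(Al) = 0.01076 × 26.98 = 0.2903 g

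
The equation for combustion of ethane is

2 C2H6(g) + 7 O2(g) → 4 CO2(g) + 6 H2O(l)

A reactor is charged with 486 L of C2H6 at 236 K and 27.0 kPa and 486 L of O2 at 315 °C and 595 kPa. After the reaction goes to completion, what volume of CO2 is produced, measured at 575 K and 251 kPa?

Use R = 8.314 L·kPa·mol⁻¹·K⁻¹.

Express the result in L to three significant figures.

255 L

n(C2H6) = PV/RT = (27.0 × 486) / (8.314 × 236) = 6.688 mol
n(O2) = PV/RT = (595 × 486) / (8.314 × 588.15) = 59.14 mol
For 6.688 mol C2H6, stoichiometry requires (7/2) × 6.688 = 23.41 mol O2; 59.14 mol is available, so C2H6 is limiting.
n(CO2) = (4/2) × 6.688 = 13.38 mol
V(CO2) = nRT/P = 13.38 × 8.314 × 575 / 251 = 254.8 L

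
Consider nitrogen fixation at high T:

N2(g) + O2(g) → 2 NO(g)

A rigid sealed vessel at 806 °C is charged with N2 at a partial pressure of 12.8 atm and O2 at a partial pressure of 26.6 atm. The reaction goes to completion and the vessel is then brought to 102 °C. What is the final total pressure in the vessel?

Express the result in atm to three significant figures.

With V and T fixed, P_i ∝ n_i, so the mole ratios apply directly to partial pressures at 806 °C.
P(O2) required for 12.8 atm of N2 = (1/1) × 12.8 = 12.80 atm; available 26.6 atm, so N2 is limiting.
P(O2) remaining = 26.6 − (1/1) × 12.8 = 13.80 atm
P(gaseous products) = (2)/1 × 12.8 = 25.60 atm
P_total at 806 °C = 13.80 + 25.60 = 39.40 atm
Scaling to 102 °C: P = 39.40 × 375.15/1079.15 = 13.70 atm

13.7 atm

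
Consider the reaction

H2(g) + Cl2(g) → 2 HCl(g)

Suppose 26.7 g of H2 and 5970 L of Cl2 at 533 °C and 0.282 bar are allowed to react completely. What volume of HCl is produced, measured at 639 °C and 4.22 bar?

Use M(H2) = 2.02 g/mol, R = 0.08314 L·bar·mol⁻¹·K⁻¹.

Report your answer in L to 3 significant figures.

475 L

n(H2) = 26.7 / 2.02 = 13.22 mol
n(Cl2) = PV/RT = (0.282 × 5970) / (0.08314 × 806.15) = 25.12 mol
For 13.22 mol H2, stoichiometry requires (1/1) × 13.22 = 13.22 mol Cl2; 25.12 mol is available, so H2 is limiting.
n(HCl) = (2/1) × 13.22 = 26.44 mol
V(HCl) = nRT/P = 26.44 × 0.08314 × 912.15 / 4.22 = 475.1 L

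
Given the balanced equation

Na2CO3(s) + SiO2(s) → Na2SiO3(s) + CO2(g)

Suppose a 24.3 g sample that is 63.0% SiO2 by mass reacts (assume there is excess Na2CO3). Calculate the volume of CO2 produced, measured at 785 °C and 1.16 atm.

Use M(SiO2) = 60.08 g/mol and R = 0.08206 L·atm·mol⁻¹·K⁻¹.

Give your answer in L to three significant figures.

mass of SiO2 = 24.3 × 63.0/100 = 15.31 g
n(SiO2) = 15.31 / 60.08 = 0.2548 mol
n(CO2) = (1/1) × 0.2548 = 0.2548 mol
V = nRT/P = 0.2548 × 0.08206 × 1058.15 / 1.16 = 19.07 L

19.1 L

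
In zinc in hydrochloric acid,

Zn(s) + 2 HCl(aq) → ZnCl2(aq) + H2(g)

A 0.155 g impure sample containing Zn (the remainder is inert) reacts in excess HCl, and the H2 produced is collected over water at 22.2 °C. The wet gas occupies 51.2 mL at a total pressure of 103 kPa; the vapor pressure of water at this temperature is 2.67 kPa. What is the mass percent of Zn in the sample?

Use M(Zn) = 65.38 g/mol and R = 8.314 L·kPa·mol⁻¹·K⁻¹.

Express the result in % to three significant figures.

88.2 %

P(H2) = 103 − 2.67 = 100.3 kPa
n(H2) = PV/RT = (100.3 × 0.05120) / (8.314 × 295.35) = 0.002091 mol
n(Zn) = (1/1) × 0.002091 = 0.002091 mol
m(Zn) = 0.002091 × 65.38 = 0.1367 g
%Zn = 0.1367 / 0.155 × 100 = 88.19%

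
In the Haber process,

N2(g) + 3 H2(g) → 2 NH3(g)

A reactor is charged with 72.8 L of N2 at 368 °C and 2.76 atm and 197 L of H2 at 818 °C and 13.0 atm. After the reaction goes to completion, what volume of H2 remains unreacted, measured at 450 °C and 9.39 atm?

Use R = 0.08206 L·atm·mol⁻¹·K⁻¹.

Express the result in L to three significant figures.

108 L

n(N2) = PV/RT = (2.76 × 72.8) / (0.08206 × 641.15) = 3.819 mol
n(H2) = PV/RT = (13.0 × 197) / (0.08206 × 1091.15) = 28.60 mol
For 3.819 mol N2, stoichiometry requires (3/1) × 3.819 = 11.46 mol H2; 28.60 mol is available, so N2 is limiting.
n(H2) consumed = (3/1) × 3.819 = 11.46 mol; remaining = 28.60 − 11.46 = 17.14 mol
V(H2) = nRT/P = 17.14 × 0.08206 × 723.15 / 9.39 = 108.3 L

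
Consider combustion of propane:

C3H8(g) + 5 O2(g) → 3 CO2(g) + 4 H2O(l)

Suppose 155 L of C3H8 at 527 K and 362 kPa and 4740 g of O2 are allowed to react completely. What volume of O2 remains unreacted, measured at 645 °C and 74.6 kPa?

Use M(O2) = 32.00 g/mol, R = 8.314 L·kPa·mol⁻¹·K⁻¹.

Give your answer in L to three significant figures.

n(C3H8) = PV/RT = (362 × 155) / (8.314 × 527) = 12.81 mol
n(O2) = 4740 / 32.00 = 148.1 mol
For 12.81 mol C3H8, stoichiometry requires (5/1) × 12.81 = 64.05 mol O2; 148.1 mol is available, so C3H8 is limiting.
n(O2) consumed = (5/1) × 12.81 = 64.05 mol; remaining = 148.1 − 64.05 = 84.05 mol
V(O2) = nRT/P = 84.05 × 8.314 × 918.15 / 74.6 = 8600 L

8600 L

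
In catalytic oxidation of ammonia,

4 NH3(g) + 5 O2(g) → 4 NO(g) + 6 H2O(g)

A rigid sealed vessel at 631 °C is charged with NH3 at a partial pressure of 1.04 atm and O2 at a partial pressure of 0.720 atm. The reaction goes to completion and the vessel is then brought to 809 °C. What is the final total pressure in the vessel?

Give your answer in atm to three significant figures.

With V and T fixed, P_i ∝ n_i, so the mole ratios apply directly to partial pressures at 631 °C.
P(O2) required for 1.04 atm of NH3 = (5/4) × 1.04 = 1.300 atm; available 0.720 atm, so O2 is limiting.
P(NH3) remaining = 1.04 − (4/5) × 0.720 = 0.4640 atm
P(gaseous products) = (4+6)/5 × 0.720 = 1.440 atm
P_total at 631 °C = 0.4640 + 1.440 = 1.904 atm
Scaling to 809 °C: P = 1.904 × 1082.15/904.15 = 2.279 atm

2.28 atm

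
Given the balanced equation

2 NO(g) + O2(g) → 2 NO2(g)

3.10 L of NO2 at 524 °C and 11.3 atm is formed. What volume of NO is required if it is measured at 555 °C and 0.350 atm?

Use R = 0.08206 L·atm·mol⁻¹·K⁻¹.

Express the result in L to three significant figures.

n(NO2) = PV/RT = (11.3 × 3.10) / (0.08206 × 797.15) = 0.5355 mol
n(NO) = (2/2) × 0.5355 = 0.5355 mol
V = nRT/P = 0.5355 × 0.08206 × 828.15 / 0.350 = 104.0 L

104 L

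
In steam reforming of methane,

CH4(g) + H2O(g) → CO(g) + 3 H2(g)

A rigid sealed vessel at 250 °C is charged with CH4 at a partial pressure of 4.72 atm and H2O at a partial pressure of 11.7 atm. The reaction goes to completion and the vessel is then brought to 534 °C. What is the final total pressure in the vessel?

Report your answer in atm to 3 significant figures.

At constant V, partial pressures at 250 °C are proportional to moles, so apply stoichiometry directly to pressures.
P(H2O) required for 4.72 atm of CH4 = (1/1) × 4.72 = 4.720 atm; available 11.7 atm, so CH4 is limiting.
P(H2O) remaining = 11.7 − (1/1) × 4.72 = 6.980 atm
P(gaseous products) = (1+3)/1 × 4.72 = 18.88 atm
P_total at 250 °C = 6.980 + 18.88 = 25.86 atm
Scaling to 534 °C: P = 25.86 × 807.15/523.15 = 39.90 atm

39.9 atm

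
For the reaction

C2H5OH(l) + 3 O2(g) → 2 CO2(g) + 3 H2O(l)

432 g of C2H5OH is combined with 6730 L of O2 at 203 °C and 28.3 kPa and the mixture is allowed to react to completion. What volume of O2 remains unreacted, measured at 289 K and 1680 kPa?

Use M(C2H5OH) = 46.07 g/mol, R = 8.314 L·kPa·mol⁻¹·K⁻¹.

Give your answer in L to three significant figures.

28.6 L

n(C2H5OH) = 432 / 46.07 = 9.377 mol
n(O2) = PV/RT = (28.3 × 6730) / (8.314 × 476.15) = 48.11 mol
For 9.377 mol C2H5OH, stoichiometry requires (3/1) × 9.377 = 28.13 mol O2; 48.11 mol is available, so C2H5OH is limiting.
n(O2) consumed = (3/1) × 9.377 = 28.13 mol; remaining = 48.11 − 28.13 = 19.98 mol
V(O2) = nRT/P = 19.98 × 8.314 × 289 / 1680 = 28.58 L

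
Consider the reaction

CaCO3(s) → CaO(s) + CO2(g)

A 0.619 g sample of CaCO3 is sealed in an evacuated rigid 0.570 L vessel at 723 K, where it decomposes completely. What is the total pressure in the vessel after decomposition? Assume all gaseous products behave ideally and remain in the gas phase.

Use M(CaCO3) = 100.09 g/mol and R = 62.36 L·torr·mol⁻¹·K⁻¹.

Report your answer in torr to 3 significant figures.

n(CaCO3) = 0.619 / 100.09 = 0.006184 mol
n(gas produced) = (1/1) × 0.006184 = 0.006184 mol
P = nRT/V = 0.006184 × 62.36 × 723 / 0.570 = 489.1 torr

489 torr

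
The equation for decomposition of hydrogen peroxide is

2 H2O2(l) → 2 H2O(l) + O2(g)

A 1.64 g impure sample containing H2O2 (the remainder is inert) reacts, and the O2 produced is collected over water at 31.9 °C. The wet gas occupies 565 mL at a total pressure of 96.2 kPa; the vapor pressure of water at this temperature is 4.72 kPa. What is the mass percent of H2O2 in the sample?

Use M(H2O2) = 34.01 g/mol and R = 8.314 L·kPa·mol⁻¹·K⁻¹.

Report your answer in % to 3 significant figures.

P(O2) = 96.2 − 4.72 = 91.48 kPa
n(O2) = PV/RT = (91.48 × 0.5650) / (8.314 × 305.05) = 0.02038 mol
n(H2O2) = (2/1) × 0.02038 = 0.04076 mol
m(H2O2) = 0.04076 × 34.01 = 1.386 g
%H2O2 = 1.386 / 1.64 × 100 = 84.51%

84.5 %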